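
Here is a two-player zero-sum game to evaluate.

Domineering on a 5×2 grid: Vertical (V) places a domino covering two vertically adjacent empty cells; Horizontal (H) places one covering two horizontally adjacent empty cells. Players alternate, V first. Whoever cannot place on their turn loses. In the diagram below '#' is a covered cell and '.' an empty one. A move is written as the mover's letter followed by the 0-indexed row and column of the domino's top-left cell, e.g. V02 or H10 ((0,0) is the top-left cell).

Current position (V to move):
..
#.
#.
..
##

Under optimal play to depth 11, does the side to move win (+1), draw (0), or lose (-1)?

ply 1, V at ../#./#./../## | V01=-1→.#/##/#./../##*; V11=-1→../##/##/../##; V21=-1→../#./##/.#/##
ply 2, H at .#/##/#./../## | H30=+1→.#/##/#./##/##*
ply 3: .#/##/#./##/## is terminal -1 (V); from ../#./#./../## depth 11

value(../#./#./../##, V) = -1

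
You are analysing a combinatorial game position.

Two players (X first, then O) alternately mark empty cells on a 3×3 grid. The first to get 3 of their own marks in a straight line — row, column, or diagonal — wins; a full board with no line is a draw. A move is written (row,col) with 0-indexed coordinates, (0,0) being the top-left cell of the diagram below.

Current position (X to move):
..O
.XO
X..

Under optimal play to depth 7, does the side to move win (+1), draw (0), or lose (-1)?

value(..O/.XO/X.., X) = +1

ply 1, X at ..O/.XO/X.. | (0,0)=-1→X.O/.XO/X..; (0,1)=-1→.XO/.XO/X..; (1,0)=-1→..O/XXO/X..; (2,1)=-1→..O/.XO/XX.; (2,2)=+1→..O/.XO/X.X*
ply 2, O at ..O/.XO/X.X | (0,0)=-1→O.O/.XO/X.X*; (0,1)=-1→.OO/.XO/X.X; (1,0)=-1→..O/OXO/X.X; (2,1)=-1→..O/.XO/XOX
ply 3, X at O.O/.XO/X.X | (0,1)=+0→OXO/.XO/X.X; (1,0)=-1→O.O/XXO/X.X; (2,1)=+1→O.O/.XO/XXX*
ply 4: O.O/.XO/XXX is terminal -1 (O); from ..O/.XO/X.. depth 7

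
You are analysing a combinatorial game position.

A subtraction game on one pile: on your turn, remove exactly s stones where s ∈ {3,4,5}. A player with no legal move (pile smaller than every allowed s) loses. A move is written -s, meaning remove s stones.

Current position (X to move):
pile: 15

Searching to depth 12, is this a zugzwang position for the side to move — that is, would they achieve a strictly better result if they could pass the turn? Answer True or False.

ply 1, X at 15 | -3=-1→12; -4=-1→11; -5=+1→10*
ply 2, O at 10 | -3=-1→7*; -4=-1→6; -5=-1→5
ply 3, X at 7 | -3=-1→4; -4=-1→3; -5=+1→2*
ply 4: 2 is terminal -1 (O); from 15 depth 12
pass branch (O moves first from the same position):
  | ply 1, O at 15 | -3=-1→12; -4=-1→11; -5=+1→10*
  | ply 2, X at 10 | -3=-1→7*; -4=-1→6; -5=-1→5
  | ply 3, O at 7 | -3=-1→4; -4=-1→3; -5=+1→2*
  | ply 4: 2 is terminal -1 (X); from 15 depth 12
X moving scores +1; X passing scores -1

zugzwang(15, X) = False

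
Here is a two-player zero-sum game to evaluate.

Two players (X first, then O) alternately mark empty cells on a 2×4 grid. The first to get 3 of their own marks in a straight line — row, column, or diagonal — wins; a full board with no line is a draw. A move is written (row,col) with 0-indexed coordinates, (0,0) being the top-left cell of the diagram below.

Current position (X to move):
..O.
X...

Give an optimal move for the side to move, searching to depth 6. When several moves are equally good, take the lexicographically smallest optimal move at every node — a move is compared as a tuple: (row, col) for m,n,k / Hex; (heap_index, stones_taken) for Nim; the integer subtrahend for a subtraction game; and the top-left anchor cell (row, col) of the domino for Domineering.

X's best at [..O./X...]: (0,0)

ply 1, X at ..O./X... | (0,0)=+0→X.O./X...*; (0,1)=+0→.XO./X...; (0,3)=+0→..OX/X...; (1,1)=+0→..O./XX..; (1,2)=+0→..O./X.X.; (1,3)=-1→..O./X..X
ply 2, O at X.O./X... | (0,1)=+0→XOO./X...*; (0,3)=+0→X.OO/X...; (1,1)=+0→X.O./XO..; (1,2)=+0→X.O./X.O.; (1,3)=+0→X.O./X..O
ply 3, X at XOO./X... | (0,3)=+0→XOOX/X...*; (1,1)=-1→XOO./XX..; (1,2)=-1→XOO./X.X.; (1,3)=-1→XOO./X..X
ply 4, O at XOOX/X... | (1,1)=+0→XOOX/XO..*; (1,2)=+0→XOOX/X.O.; (1,3)=+0→XOOX/X..O
ply 5, X at XOOX/XO.. | (1,2)=+0→XOOX/XOX.*; (1,3)=+0→XOOX/XO.X
ply 6, O at XOOX/XOX. | (1,3)=+0→XOOX/XOXO*
ply 7: XOOX/XOXO is terminal +0 (X); from ..O./X... depth 6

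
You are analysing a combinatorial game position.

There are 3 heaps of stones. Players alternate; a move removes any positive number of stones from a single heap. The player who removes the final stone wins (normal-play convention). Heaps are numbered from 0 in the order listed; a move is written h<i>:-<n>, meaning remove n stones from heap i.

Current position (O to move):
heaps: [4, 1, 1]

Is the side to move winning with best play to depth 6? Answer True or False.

p1 O@[(4,1,1)]: h0:-1[(3,1,1)]-1 h0:-2[(2,1,1)]-1 h0:-3[(1,1,1)]-1 h0:-4[(0,1,1)]+1* h1:-1[(4,0,1)]-1 h2:-1[(4,1,0)]-1
p2 X@[(0,1,1)]: h1:-1[(0,0,1)]-1* h2:-1[(0,1,0)]-1
p3 O@[(0,0,1)]: h2:-1[(0,0,0)]+1*
p4 X@[(0,0,0)] terminal -1; root [(4,1,1)] d6

O winning at [(4,1,1)]: True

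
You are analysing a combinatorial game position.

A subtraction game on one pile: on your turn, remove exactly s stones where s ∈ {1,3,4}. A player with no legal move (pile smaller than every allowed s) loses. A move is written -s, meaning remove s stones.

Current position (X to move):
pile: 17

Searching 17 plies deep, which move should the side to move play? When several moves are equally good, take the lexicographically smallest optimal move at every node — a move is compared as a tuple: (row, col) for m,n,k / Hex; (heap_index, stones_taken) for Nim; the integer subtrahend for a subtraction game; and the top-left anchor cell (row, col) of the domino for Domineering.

X's best at [17]: -1

[17] X move#1: -1:+1/16*, -3:+1/14, -4:-1/13
[16] O move#2: -1:-1/15*, -3:-1/13, -4:-1/12
[15] X move#3: -1:+1/14*, -3:-1/12, -4:-1/11
[14] O move#4: -1:-1/13*, -3:-1/11, -4:-1/10
[13] X move#5: -1:-1/12, -3:-1/10, -4:+1/9*
[9] O move#6: -1:-1/8*, -3:-1/6, -4:-1/5
[8] X move#7: -1:+1/7*, -3:-1/5, -4:-1/4
[7] O move#8: -1:-1/6*, -3:-1/4, -4:-1/3
[6] X move#9: -1:-1/5, -3:-1/3, -4:+1/2*
[2] O move#10: -1:-1/1*
[1] X move#11: -1:+1/0*
[0] end (terminal -1, O#12); searched 17 to 17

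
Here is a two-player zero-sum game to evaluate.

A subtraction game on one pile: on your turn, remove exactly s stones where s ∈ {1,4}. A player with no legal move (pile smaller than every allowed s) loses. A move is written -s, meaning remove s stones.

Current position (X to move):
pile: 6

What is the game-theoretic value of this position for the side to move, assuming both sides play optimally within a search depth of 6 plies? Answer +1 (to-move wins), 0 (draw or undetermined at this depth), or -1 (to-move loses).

p1 X@[6]: -1[5]+1* -4[2]+1
p2 O@[5]: -1[4]-1* -4[1]-1
p3 X@[4]: -1[3]-1 -4[0]+1*
p4 O@[0] terminal -1; root [6] d6

value(6, X) = +1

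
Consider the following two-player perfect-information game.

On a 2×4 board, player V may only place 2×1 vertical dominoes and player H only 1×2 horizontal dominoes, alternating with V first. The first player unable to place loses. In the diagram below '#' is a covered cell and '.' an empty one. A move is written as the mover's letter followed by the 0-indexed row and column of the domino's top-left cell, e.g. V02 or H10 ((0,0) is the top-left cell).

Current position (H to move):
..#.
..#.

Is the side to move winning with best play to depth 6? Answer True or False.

p1 H@[..#./..#.]: H00[###./..#.]+1* H10[..#./###.]+1
p2 V@[###./..#.]: V03[####/..##]-1*
p3 H@[####/..##]: H10[####/####]+1*
p4 V@[####/####] terminal -1; root [..#./..#.] d6

H winning at [..#./..#.]: True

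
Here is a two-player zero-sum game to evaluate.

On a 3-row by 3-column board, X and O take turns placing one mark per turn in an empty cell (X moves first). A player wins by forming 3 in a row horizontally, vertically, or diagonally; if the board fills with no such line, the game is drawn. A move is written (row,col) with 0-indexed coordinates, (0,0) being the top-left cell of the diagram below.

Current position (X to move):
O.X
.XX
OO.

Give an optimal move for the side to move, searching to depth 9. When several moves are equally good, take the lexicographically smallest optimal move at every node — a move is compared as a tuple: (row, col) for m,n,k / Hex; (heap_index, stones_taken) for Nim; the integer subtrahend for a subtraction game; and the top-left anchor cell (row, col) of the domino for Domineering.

p1 X@[O.X/.XX/OO.]: (0,1)[OXX/.XX/OO.]-1 (1,0)[O.X/XXX/OO.]+1* (2,2)[O.X/.XX/OOX]+1
p2 O@[O.X/XXX/OO.] terminal -1; root [O.X/.XX/OO.] d9

X's best at [O.X/.XX/OO.]: (1,0)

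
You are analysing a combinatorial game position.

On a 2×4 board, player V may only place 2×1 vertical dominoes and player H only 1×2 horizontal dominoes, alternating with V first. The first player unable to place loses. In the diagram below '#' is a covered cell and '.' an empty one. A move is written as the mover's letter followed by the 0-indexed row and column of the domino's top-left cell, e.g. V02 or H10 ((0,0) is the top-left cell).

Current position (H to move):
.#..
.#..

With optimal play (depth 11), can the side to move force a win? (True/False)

[.#../.#..] H move#1: H02:+1/.###/.#..*, H12:+1/.#../.###
[.###/.#..] V move#2: V00:-1/####/##..*
[####/##..] H move#3: H12:+1/####/####*
[####/####] end (terminal -1, V#4); searched .#../.#.. to 11

H winning at [.#../.#..]: True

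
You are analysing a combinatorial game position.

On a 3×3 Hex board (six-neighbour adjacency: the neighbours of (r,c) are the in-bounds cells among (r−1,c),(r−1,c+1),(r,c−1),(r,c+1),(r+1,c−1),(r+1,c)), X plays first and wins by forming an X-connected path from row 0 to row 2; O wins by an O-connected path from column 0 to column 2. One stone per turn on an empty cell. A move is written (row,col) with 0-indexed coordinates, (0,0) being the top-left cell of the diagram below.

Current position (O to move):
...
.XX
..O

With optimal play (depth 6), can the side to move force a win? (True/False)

O winning at [.../.XX/..O]: False

[.../.XX/..O] O move#1: (0,0):-1/O../.XX/..O*, (0,1):-1/.O./.XX/..O, (0,2):-1/..O/.XX/..O, (1,0):-1/.../OXX/..O, (2,0):-1/.../.XX/O.O, (2,1):-1/.../.XX/.OO
[O../.XX/..O] X move#2: (0,1):+1/OX./.XX/..O*, (0,2):+1/O.X/.XX/..O, (1,0):+1/O../XXX/..O, (2,0):+1/O../.XX/X.O, (2,1):+1/O../.XX/.XO
[OX./.XX/..O] O move#3: (0,2):-1/OXO/.XX/..O*, (1,0):-1/OX./OXX/..O, (2,0):-1/OX./.XX/O.O, (2,1):-1/OX./.XX/.OO
[OXO/.XX/..O] X move#4: (1,0):+1/OXO/XXX/..O*, (2,0):+1/OXO/.XX/X.O, (2,1):+1/OXO/.XX/.XO
[OXO/XXX/..O] O move#5: (2,0):-1/OXO/XXX/O.O*, (2,1):-1/OXO/XXX/.OO
[OXO/XXX/O.O] X move#6: (2,1):+1/OXO/XXX/OXO*
[OXO/XXX/OXO] end (terminal -1, O#7); searched .../.XX/..O to 6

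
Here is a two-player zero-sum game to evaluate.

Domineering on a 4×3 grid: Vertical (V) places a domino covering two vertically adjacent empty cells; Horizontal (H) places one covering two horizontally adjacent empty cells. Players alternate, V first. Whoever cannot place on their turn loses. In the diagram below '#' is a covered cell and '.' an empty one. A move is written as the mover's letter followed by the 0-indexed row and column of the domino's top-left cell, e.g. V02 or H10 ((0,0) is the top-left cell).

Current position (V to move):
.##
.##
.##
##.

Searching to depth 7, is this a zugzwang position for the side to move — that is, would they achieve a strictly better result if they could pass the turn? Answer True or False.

zugzwang(.##/.##/.##/##., V) = False

[.##/.##/.##/##.] V move#1: V00:+1/###/###/.##/##.*, V10:+1/.##/###/###/##.
[###/###/.##/##.] end (terminal -1, H#2); searched .##/.##/.##/##. to 7
suppose V passes — search the same position with H to move:
pass> [.##/.##/.##/##.] end (terminal -1, H#1); searched .##/.##/.##/##. to 7
for V: play +1, pass +1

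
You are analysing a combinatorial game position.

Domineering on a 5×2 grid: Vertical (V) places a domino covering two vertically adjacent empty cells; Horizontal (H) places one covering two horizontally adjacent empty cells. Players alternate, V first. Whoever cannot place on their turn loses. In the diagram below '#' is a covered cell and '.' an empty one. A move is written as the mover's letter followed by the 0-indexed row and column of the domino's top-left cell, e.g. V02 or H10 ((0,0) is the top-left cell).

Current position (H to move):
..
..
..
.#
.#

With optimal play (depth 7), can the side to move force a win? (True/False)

p1 H@[../../../.#/.#]: H00[##/../../.#/.#]-1 H10[../##/../.#/.#]+1* H20[../../##/.#/.#]-1
p2 V@[../##/../.#/.#]: V20[../##/#./##/.#]-1* V30[../##/../##/##]-1
p3 H@[../##/#./##/.#]: H00[##/##/#./##/.#]+1*
p4 V@[##/##/#./##/.#] terminal -1; root [../../../.#/.#] d7

H winning at [../../../.#/.#]: True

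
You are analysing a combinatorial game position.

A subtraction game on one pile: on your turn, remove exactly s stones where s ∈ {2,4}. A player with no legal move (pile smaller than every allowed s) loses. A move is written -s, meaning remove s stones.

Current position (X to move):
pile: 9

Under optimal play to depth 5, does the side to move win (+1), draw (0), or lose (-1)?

[9] X move#1: -2:+1/7*, -4:-1/5
[7] O move#2: -2:-1/5*, -4:-1/3
[5] X move#3: -2:-1/3, -4:+1/1*
[1] end (terminal -1, O#4); searched 9 to 5

value(9, X) = +1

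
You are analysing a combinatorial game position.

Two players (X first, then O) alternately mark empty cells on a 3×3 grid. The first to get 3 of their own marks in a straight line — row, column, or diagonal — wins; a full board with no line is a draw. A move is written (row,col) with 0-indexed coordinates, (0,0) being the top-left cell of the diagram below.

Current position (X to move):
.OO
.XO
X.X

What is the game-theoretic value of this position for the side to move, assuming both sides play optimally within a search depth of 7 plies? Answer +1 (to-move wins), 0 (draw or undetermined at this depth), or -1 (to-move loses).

p1 X@[.OO/.XO/X.X]: (0,0)[XOO/.XO/X.X]+1* (1,0)[.OO/XXO/X.X]-1 (2,1)[.OO/.XO/XXX]+1
p2 O@[XOO/.XO/X.X] terminal -1; root [.OO/.XO/X.X] d7

value(.OO/.XO/X.X, X) = +1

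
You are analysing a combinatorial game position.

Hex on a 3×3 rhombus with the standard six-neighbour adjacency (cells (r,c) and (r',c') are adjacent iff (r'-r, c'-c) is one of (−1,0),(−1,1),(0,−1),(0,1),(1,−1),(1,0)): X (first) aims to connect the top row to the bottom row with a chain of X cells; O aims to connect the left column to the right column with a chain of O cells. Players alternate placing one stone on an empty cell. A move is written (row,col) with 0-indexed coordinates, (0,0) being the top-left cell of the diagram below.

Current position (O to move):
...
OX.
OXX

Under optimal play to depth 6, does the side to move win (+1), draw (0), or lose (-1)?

p1 O@[.../OX./OXX]: (0,0)[O../OX./OXX]-1* (0,1)[.O./OX./OXX]-1 (0,2)[..O/OX./OXX]-1 (1,2)[.../OXO/OXX]-1
p2 X@[O../OX./OXX]: (0,1)[OX./OX./OXX]+1* (0,2)[O.X/OX./OXX]+1 (1,2)[O../OXX/OXX]+1
p3 O@[OX./OX./OXX] terminal -1; root [.../OX./OXX] d6

value(.../OX./OXX, O) = -1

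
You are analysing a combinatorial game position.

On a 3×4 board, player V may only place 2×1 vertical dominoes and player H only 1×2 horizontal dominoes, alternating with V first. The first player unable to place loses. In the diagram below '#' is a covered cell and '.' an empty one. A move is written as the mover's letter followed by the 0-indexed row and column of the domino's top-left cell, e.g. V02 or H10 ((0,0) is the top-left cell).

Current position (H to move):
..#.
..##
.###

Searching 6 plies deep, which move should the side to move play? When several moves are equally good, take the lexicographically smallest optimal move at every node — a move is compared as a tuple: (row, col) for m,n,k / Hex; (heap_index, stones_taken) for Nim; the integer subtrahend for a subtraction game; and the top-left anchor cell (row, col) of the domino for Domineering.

H's best at [..#./..##/.###]: H10

[..#./..##/.###] H move#1: H00:-1/###./..##/.###, H10:+1/..#./####/.###*
[..#./####/.###] end (terminal -1, V#2); searched ..#./..##/.### to 6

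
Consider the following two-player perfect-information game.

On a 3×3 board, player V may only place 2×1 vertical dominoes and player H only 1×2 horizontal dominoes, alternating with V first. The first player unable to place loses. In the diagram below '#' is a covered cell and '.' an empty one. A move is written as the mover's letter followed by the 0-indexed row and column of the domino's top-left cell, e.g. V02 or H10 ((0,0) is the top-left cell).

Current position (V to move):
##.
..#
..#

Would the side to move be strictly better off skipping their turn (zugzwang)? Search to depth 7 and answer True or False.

[##./..#/..#] V move#1: V10:+1/##./#.#/#.#*, V11:+1/##./.##/.##
[##./#.#/#.#] end (terminal -1, H#2); searched ##./..#/..# to 7
pass branch (H moves first from the same position):
  | [##./..#/..#] H move#1: H10:+1/##./###/..#*, H20:+1/##./..#/###
  | [##./###/..#] end (terminal -1, V#2); searched ##./..#/..# to 7
V moving scores +1; V passing scores -1

zugzwang(##./..#/..#, V) = False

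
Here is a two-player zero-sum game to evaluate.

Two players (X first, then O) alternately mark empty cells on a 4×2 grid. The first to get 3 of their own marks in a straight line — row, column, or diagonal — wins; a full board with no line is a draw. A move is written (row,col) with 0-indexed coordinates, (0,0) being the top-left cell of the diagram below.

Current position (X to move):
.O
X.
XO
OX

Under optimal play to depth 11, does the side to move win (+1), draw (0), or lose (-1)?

p1 X@[.O/X./XO/OX]: (0,0)[XO/X./XO/OX]+1* (1,1)[.O/XX/XO/OX]+0
p2 O@[XO/X./XO/OX] terminal -1; root [.O/X./XO/OX] d11

value(.O/X./XO/OX, X) = +1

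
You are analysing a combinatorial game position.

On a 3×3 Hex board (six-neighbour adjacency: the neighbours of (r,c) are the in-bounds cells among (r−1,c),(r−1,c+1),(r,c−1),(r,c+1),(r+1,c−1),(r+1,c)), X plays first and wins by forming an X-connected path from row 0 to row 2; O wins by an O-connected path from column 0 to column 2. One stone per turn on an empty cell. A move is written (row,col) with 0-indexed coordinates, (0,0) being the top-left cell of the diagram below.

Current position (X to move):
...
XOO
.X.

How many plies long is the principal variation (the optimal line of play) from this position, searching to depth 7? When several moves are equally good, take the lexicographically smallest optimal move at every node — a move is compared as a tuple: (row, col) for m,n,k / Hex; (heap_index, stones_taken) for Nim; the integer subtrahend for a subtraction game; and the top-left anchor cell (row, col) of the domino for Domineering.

PV length from [.../XOO/.X.]: 3 plies

ply 1, X at .../XOO/.X. | (0,0)=-1→X../XOO/.X.; (0,1)=-1→.X./XOO/.X.; (0,2)=-1→..X/XOO/.X.; (2,0)=+1→.../XOO/XX.*; (2,2)=-1→.../XOO/.XX
ply 2, O at .../XOO/XX. | (0,0)=-1→O../XOO/XX.*; (0,1)=-1→.O./XOO/XX.; (0,2)=-1→..O/XOO/XX.; (2,2)=-1→.../XOO/XXO
ply 3, X at O../XOO/XX. | (0,1)=+1→OX./XOO/XX.*; (0,2)=-1→O.X/XOO/XX.; (2,2)=-1→O../XOO/XXX
ply 4: OX./XOO/XX. is terminal -1 (O); from .../XOO/.X. depth 7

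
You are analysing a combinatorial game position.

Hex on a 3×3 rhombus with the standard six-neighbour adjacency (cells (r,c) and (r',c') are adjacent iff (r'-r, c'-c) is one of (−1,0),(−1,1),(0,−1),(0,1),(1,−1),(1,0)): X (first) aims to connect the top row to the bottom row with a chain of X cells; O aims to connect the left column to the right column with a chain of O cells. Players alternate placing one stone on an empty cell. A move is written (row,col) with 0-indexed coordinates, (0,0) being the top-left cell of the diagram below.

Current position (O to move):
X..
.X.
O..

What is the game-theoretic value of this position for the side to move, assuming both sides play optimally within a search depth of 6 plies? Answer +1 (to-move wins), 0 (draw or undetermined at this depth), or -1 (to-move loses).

value(X../.X./O.., O) = +1

p1 O@[X../.X./O..]: (0,1)[XO./.X./O..]-1 (0,2)[X.O/.X./O..]-1 (1,0)[X../OX./O..]-1 (1,2)[X../.XO/O..]-1 (2,1)[X../.X./OO.]+1* (2,2)[X../.X./O.O]-1
p2 X@[X../.X./OO.]: (0,1)[XX./.X./OO.]-1* (0,2)[X.X/.X./OO.]-1 (1,0)[X../XX./OO.]-1 (1,2)[X../.XX/OO.]-1 (2,2)[X../.X./OOX]-1
p3 O@[XX./.X./OO.]: (0,2)[XXO/.X./OO.]+1* (1,0)[XX./OX./OO.]+1 (1,2)[XX./.XO/OO.]+1 (2,2)[XX./.X./OOO]+1
p4 X@[XXO/.X./OO.]: (1,0)[XXO/XX./OO.]-1* (1,2)[XXO/.XX/OO.]-1 (2,2)[XXO/.X./OOX]-1
p5 O@[XXO/XX./OO.]: (1,2)[XXO/XXO/OO.]+1* (2,2)[XXO/XX./OOO]+1
p6 X@[XXO/XXO/OO.] terminal -1; root [X../.X./O..] d6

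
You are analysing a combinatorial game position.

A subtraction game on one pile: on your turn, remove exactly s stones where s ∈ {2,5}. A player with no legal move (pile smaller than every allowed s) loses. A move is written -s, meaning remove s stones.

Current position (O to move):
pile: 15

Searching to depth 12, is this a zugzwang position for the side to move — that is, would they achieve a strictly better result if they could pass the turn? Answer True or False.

[15] O move#1: -2:-1/13*, -5:-1/10
[13] X move#2: -2:+1/11*, -5:+1/8
[11] O move#3: -2:-1/9*, -5:-1/6
[9] X move#4: -2:+1/7*, -5:+1/4
[7] O move#5: -2:-1/5*, -5:-1/2
[5] X move#6: -2:-1/3, -5:+1/0*
[0] end (terminal -1, O#7); searched 15 to 12
pass branch (X moves first from the same position):
  | [15] X move#1: -2:-1/13*, -5:-1/10
  | [13] O move#2: -2:+1/11*, -5:+1/8
  | [11] X move#3: -2:-1/9*, -5:-1/6
  | [9] O move#4: -2:+1/7*, -5:+1/4
  | [7] X move#5: -2:-1/5*, -5:-1/2
  | [5] O move#6: -2:-1/3, -5:+1/0*
  | [0] end (terminal -1, X#7); searched 15 to 12
O moving scores -1; O passing scores +1

zugzwang(15, O) = True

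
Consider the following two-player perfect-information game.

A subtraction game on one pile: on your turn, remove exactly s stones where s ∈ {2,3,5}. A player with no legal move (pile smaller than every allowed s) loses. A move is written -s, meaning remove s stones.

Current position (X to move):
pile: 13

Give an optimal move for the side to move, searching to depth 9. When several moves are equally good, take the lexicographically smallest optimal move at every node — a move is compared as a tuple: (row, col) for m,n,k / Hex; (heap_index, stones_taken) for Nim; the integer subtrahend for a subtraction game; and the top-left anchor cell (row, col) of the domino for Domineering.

X's best at [13]: -5

[13] X move#1: -2:-1/11, -3:-1/10, -5:+1/8*
[8] O move#2: -2:-1/6*, -3:-1/5, -5:-1/3
[6] X move#3: -2:-1/4, -3:-1/3, -5:+1/1*
[1] end (terminal -1, O#4); searched 13 to 9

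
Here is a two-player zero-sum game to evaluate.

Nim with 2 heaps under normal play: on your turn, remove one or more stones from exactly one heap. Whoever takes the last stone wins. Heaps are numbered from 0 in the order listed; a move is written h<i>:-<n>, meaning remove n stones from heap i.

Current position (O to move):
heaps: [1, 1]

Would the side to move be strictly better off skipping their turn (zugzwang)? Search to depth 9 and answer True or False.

ply 1, O at (1,1) | h0:-1=-1→(0,1)*; h1:-1=-1→(1,0)
ply 2, X at (0,1) | h1:-1=+1→(0,0)*
ply 3: (0,0) is terminal -1 (O); from (1,1) depth 9
if O skipped the turn, X would face:
~ ply 1, X at (1,1) | h0:-1=-1→(0,1)*; h1:-1=-1→(1,0)
~ ply 2, O at (0,1) | h1:-1=+1→(0,0)*
~ ply 3: (0,0) is terminal -1 (X); from (1,1) depth 9
compare (O): move=-1 vs pass=+1

zugzwang((1,1), O) = True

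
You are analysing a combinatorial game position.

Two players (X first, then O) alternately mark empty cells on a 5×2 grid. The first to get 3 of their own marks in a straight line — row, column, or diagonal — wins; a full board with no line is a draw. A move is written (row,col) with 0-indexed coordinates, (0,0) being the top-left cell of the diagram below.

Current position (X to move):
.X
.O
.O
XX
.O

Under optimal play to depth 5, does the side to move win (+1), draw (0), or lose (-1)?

[.X/.O/.O/XX/.O] X move#1: (0,0):+0/XX/.O/.O/XX/.O, (1,0):+0/.X/XO/.O/XX/.O, (2,0):+1/.X/.O/XO/XX/.O*, (4,0):+0/.X/.O/.O/XX/XO
[.X/.O/XO/XX/.O] O move#2: (0,0):-1/OX/.O/XO/XX/.O*, (1,0):-1/.X/OO/XO/XX/.O, (4,0):-1/.X/.O/XO/XX/OO
[OX/.O/XO/XX/.O] X move#3: (1,0):+1/OX/XO/XO/XX/.O*, (4,0):+1/OX/.O/XO/XX/XO
[OX/XO/XO/XX/.O] end (terminal -1, O#4); searched .X/.O/.O/XX/.O to 5

value(.X/.O/.O/XX/.O, X) = +1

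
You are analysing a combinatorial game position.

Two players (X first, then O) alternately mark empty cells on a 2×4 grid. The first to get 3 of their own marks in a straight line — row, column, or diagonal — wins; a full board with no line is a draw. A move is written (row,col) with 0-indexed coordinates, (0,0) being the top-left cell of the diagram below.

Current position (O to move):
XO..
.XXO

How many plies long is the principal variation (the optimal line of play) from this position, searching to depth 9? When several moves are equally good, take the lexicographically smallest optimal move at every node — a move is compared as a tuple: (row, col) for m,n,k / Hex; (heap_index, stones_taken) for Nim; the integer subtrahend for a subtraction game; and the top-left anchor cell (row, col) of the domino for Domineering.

p1 O@[XO../.XXO]: (0,2)[XOO./.XXO]-1 (0,3)[XO.O/.XXO]-1 (1,0)[XO../OXXO]+0*
p2 X@[XO../OXXO]: (0,2)[XOX./OXXO]+0* (0,3)[XO.X/OXXO]+0
p3 O@[XOX./OXXO]: (0,3)[XOXO/OXXO]+0*
p4 X@[XOXO/OXXO] terminal +0; root [XO../.XXO] d9

PV length from [XO../.XXO]: 3 plies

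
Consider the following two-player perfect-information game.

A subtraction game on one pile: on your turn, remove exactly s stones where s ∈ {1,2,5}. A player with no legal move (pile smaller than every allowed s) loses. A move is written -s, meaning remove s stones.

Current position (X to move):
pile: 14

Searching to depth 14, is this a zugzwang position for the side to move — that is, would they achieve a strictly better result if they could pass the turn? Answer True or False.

zugzwang(14, X) = False

[14] X move#1: -1:-1/13, -2:+1/12*, -5:+1/9
[12] O move#2: -1:-1/11*, -2:-1/10, -5:-1/7
[11] X move#3: -1:-1/10, -2:+1/9*, -5:+1/6
[9] O move#4: -1:-1/8*, -2:-1/7, -5:-1/4
[8] X move#5: -1:-1/7, -2:+1/6*, -5:+1/3
[6] O move#6: -1:-1/5*, -2:-1/4, -5:-1/1
[5] X move#7: -1:-1/4, -2:+1/3*, -5:+1/0
[3] O move#8: -1:-1/2*, -2:-1/1
[2] X move#9: -1:-1/1, -2:+1/0*
[0] end (terminal -1, O#10); searched 14 to 14
suppose X passes — search the same position with O to move:
pass> [14] O move#1: -1:-1/13, -2:+1/12*, -5:+1/9
pass> [12] X move#2: -1:-1/11*, -2:-1/10, -5:-1/7
pass> [11] O move#3: -1:-1/10, -2:+1/9*, -5:+1/6
pass> [9] X move#4: -1:-1/8*, -2:-1/7, -5:-1/4
pass> [8] O move#5: -1:-1/7, -2:+1/6*, -5:+1/3
pass> [6] X move#6: -1:-1/5*, -2:-1/4, -5:-1/1
pass> [5] O move#7: -1:-1/4, -2:+1/3*, -5:+1/0
pass> [3] X move#8: -1:-1/2*, -2:-1/1
pass> [2] O move#9: -1:-1/1, -2:+1/0*
pass> [0] end (terminal -1, X#10); searched 14 to 14
for X: play +1, pass -1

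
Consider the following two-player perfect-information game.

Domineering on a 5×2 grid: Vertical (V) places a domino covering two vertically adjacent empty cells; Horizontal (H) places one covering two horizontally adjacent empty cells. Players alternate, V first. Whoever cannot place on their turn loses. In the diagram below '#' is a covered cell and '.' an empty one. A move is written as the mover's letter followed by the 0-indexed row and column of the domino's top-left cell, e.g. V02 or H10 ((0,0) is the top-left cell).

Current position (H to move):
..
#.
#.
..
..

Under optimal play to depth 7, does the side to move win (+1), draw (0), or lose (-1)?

value(../#./#./../.., H) = +1

ply 1, H at ../#./#./../.. | H00=-1→##/#./#./../..; H30=+1→../#./#./##/..*; H40=+1→../#./#./../##
ply 2, V at ../#./#./##/.. | V01=-1→.#/##/#./##/..*; V11=-1→../##/##/##/..
ply 3, H at .#/##/#./##/.. | H40=+1→.#/##/#./##/##*
ply 4: .#/##/#./##/## is terminal -1 (V); from ../#./#./../.. depth 7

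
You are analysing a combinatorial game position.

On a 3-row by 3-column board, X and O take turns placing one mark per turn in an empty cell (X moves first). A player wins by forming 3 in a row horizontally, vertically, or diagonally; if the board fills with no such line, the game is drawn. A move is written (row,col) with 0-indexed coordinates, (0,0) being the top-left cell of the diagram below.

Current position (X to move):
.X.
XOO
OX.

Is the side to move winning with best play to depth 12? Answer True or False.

X winning at [.X./XOO/OX.]: False

p1 X@[.X./XOO/OX.]: (0,0)[XX./XOO/OX.]-1 (0,2)[.XX/XOO/OX.]+0* (2,2)[.X./XOO/OXX]-1
p2 O@[.XX/XOO/OX.]: (0,0)[OXX/XOO/OX.]+0* (2,2)[.XX/XOO/OXO]-1
p3 X@[OXX/XOO/OX.]: (2,2)[OXX/XOO/OXX]+0*
p4 O@[OXX/XOO/OXX] terminal +0; root [.X./XOO/OX.] d12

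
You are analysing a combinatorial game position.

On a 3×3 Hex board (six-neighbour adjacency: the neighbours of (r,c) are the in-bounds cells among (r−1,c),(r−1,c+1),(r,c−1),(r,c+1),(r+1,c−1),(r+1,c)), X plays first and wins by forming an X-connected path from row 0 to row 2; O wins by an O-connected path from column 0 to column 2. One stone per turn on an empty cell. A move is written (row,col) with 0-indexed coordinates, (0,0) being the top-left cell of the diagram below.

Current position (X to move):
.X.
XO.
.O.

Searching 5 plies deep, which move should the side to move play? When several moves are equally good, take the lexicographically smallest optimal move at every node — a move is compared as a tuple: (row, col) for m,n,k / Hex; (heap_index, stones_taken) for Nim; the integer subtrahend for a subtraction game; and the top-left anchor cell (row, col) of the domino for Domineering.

[.X./XO./.O.] X move#1: (0,0):-1/XX./XO./.O., (0,2):-1/.XX/XO./.O., (1,2):-1/.X./XOX/.O., (2,0):+1/.X./XO./XO.*, (2,2):-1/.X./XO./.OX
[.X./XO./XO.] end (terminal -1, O#2); searched .X./XO./.O. to 5

X's best at [.X./XO./.O.]: (2,0)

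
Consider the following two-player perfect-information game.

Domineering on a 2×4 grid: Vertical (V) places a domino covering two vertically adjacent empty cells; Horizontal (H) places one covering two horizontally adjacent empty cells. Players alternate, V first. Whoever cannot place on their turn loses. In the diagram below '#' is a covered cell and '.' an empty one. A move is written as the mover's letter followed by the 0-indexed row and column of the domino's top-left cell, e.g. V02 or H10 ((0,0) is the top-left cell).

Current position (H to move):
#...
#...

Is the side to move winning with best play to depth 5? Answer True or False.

p1 H@[#.../#...]: H01[###./#...]+1* H02[#.##/#...]+1 H11[#.../###.]+1 H12[#.../#.##]+1
p2 V@[###./#...]: V03[####/#..#]-1*
p3 H@[####/#..#]: H11[####/####]+1*
p4 V@[####/####] terminal -1; root [#.../#...] d5

H winning at [#.../#...]: True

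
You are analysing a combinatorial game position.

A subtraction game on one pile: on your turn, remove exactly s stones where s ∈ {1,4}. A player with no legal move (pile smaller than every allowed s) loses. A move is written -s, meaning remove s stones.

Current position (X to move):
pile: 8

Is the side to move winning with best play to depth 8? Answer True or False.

p1 X@[8]: -1[7]+1* -4[4]-1
p2 O@[7]: -1[6]-1* -4[3]-1
p3 X@[6]: -1[5]+1* -4[2]+1
p4 O@[5]: -1[4]-1* -4[1]-1
p5 X@[4]: -1[3]-1 -4[0]+1*
p6 O@[0] terminal -1; root [8] d8

X winning at [8]: True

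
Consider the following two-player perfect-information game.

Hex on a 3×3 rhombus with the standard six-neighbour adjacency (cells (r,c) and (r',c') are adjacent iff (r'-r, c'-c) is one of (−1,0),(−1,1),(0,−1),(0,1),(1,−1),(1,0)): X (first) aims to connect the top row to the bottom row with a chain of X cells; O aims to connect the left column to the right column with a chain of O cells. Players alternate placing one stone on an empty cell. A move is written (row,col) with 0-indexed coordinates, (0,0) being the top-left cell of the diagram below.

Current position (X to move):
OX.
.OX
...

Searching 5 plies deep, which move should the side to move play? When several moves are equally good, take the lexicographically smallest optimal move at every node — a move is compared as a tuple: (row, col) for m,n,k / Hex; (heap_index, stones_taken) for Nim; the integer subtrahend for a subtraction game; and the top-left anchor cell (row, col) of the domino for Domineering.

p1 X@[OX./.OX/...]: (0,2)[OXX/.OX/...]+1* (1,0)[OX./XOX/...]+1 (2,0)[OX./.OX/X..]+1 (2,1)[OX./.OX/.X.]-1 (2,2)[OX./.OX/..X]-1
p2 O@[OXX/.OX/...]: (1,0)[OXX/OOX/...]-1* (2,0)[OXX/.OX/O..]-1 (2,1)[OXX/.OX/.O.]-1 (2,2)[OXX/.OX/..O]-1
p3 X@[OXX/OOX/...]: (2,0)[OXX/OOX/X..]+1* (2,1)[OXX/OOX/.X.]+1 (2,2)[OXX/OOX/..X]+1
p4 O@[OXX/OOX/X..]: (2,1)[OXX/OOX/XO.]-1* (2,2)[OXX/OOX/X.O]-1
p5 X@[OXX/OOX/XO.]: (2,2)[OXX/OOX/XOX]+1*
p6 O@[OXX/OOX/XOX] terminal -1; root [OX./.OX/...] d5

X's best at [OX./.OX/...]: (0,2)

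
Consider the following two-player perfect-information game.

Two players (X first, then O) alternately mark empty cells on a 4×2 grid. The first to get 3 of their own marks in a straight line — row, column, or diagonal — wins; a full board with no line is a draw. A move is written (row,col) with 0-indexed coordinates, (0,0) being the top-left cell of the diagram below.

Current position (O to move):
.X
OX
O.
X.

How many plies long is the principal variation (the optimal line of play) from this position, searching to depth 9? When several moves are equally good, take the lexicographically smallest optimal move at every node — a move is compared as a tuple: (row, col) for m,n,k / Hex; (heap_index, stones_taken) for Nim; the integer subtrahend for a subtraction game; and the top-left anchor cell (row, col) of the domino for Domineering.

PV length from [.X/OX/O./X.]: 1 ply

[.X/OX/O./X.] O move#1: (0,0):+1/OX/OX/O./X.*, (2,1):+0/.X/OX/OO/X., (3,1):-1/.X/OX/O./XO
[OX/OX/O./X.] end (terminal -1, X#2); searched .X/OX/O./X. to 9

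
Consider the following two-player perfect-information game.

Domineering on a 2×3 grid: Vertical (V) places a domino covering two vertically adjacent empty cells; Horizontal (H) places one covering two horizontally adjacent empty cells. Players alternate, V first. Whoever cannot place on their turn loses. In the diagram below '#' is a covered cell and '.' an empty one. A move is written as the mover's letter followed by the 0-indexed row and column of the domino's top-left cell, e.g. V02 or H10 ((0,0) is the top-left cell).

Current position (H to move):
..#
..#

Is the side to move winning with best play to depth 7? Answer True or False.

p1 H@[..#/..#]: H00[###/..#]+1* H10[..#/###]+1
p2 V@[###/..#] terminal -1; root [..#/..#] d7

H winning at [..#/..#]: True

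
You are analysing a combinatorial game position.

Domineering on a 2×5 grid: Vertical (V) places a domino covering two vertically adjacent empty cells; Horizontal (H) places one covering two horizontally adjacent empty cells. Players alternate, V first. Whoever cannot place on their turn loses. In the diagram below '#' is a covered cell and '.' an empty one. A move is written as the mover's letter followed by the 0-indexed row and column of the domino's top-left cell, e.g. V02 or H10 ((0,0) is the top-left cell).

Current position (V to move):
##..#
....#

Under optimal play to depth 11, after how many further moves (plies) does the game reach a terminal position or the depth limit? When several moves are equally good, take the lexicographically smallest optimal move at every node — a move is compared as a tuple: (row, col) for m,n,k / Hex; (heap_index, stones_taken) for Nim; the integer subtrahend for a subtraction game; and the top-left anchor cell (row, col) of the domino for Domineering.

PV length from [##..#/....#]: 3 plies

p1 V@[##..#/....#]: V02[###.#/..#.#]+1* V03[##.##/...##]-1
p2 H@[###.#/..#.#]: H10[###.#/###.#]-1*
p3 V@[###.#/###.#]: V03[#####/#####]+1*
p4 H@[#####/#####] terminal -1; root [##..#/....#] d11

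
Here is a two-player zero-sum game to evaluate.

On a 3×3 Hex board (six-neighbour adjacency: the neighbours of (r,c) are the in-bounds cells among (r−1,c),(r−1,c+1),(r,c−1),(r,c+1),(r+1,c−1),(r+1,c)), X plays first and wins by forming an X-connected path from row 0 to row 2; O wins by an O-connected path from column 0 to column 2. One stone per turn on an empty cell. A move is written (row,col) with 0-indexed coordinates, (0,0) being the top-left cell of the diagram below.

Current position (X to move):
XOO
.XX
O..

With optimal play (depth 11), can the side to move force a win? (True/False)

p1 X@[XOO/.XX/O..]: (1,0)[XOO/XXX/O..]+1* (2,1)[XOO/.XX/OX.]-1 (2,2)[XOO/.XX/O.X]-1
p2 O@[XOO/XXX/O..]: (2,1)[XOO/XXX/OO.]-1* (2,2)[XOO/XXX/O.O]-1
p3 X@[XOO/XXX/OO.]: (2,2)[XOO/XXX/OOX]+1*
p4 O@[XOO/XXX/OOX] terminal -1; root [XOO/.XX/O..] d11

X winning at [XOO/.XX/O..]: True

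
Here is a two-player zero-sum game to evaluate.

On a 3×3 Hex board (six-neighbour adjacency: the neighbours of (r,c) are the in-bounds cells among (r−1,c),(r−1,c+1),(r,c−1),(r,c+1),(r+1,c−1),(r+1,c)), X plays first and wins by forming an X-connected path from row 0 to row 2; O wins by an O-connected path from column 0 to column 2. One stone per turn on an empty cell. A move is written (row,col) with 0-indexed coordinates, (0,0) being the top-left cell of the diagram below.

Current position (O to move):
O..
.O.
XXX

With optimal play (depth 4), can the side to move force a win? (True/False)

[O../.O./XXX] O move#1: (0,1):+1/OO./.O./XXX*, (0,2):+1/O.O/.O./XXX, (1,0):+1/O../OO./XXX, (1,2):+1/O../.OO/XXX
[OO./.O./XXX] X move#2: (0,2):-1/OOX/.O./XXX*, (1,0):-1/OO./XO./XXX, (1,2):-1/OO./.OX/XXX
[OOX/.O./XXX] O move#3: (1,0):-1/OOX/OO./XXX, (1,2):+1/OOX/.OO/XXX*
[OOX/.OO/XXX] end (terminal -1, X#4); searched O../.O./XXX to 4

O winning at [O../.O./XXX]: True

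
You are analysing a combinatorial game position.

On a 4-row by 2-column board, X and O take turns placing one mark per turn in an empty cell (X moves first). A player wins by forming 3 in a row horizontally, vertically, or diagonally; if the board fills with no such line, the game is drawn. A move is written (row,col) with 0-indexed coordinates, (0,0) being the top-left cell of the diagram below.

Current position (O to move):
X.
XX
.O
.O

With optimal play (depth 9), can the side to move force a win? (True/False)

p1 O@[X./XX/.O/.O]: (0,1)[XO/XX/.O/.O]-1 (2,0)[X./XX/OO/.O]+0* (3,0)[X./XX/.O/OO]-1
p2 X@[X./XX/OO/.O]: (0,1)[XX/XX/OO/.O]+0* (3,0)[X./XX/OO/XO]+0
p3 O@[XX/XX/OO/.O]: (3,0)[XX/XX/OO/OO]+0*
p4 X@[XX/XX/OO/OO] terminal +0; root [X./XX/.O/.O] d9

O winning at [X./XX/.O/.O]: False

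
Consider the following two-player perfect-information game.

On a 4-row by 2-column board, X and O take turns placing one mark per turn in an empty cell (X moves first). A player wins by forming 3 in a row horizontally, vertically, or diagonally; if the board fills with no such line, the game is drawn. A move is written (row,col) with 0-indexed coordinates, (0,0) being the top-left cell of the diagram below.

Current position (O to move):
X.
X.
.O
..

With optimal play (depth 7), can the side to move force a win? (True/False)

O winning at [X./X./.O/..]: False

[X./X./.O/..] O move#1: (0,1):-1/XO/X./.O/.., (1,1):-1/X./XO/.O/.., (2,0):+0/X./X./OO/..*, (3,0):-1/X./X./.O/O., (3,1):-1/X./X./.O/.O
[X./X./OO/..] X move#2: (0,1):+0/XX/X./OO/..*, (1,1):+0/X./XX/OO/.., (3,0):-1/X./X./OO/X., (3,1):+0/X./X./OO/.X
[XX/X./OO/..] O move#3: (1,1):+0/XX/XO/OO/..*, (3,0):+0/XX/X./OO/O., (3,1):+0/XX/X./OO/.O
[XX/XO/OO/..] X move#4: (3,0):-1/XX/XO/OO/X., (3,1):+0/XX/XO/OO/.X*
[XX/XO/OO/.X] O move#5: (3,0):+0/XX/XO/OO/OX*
[XX/XO/OO/OX] end (terminal +0, X#6); searched X./X./.O/.. to 7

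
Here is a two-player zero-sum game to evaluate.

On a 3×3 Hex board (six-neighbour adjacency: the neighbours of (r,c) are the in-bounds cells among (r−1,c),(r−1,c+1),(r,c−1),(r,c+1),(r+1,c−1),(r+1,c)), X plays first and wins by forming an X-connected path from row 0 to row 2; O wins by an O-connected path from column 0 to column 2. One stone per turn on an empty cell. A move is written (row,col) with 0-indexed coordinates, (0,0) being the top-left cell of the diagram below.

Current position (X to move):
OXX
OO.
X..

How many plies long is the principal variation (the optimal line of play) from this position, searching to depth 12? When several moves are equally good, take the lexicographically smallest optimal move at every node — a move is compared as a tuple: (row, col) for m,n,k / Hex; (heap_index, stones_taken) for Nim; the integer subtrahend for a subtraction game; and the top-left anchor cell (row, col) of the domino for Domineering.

[OXX/OO./X..] X move#1: (1,2):+1/OXX/OOX/X..*, (2,1):-1/OXX/OO./XX., (2,2):-1/OXX/OO./X.X
[OXX/OOX/X..] O move#2: (2,1):-1/OXX/OOX/XO.*, (2,2):-1/OXX/OOX/X.O
[OXX/OOX/XO.] X move#3: (2,2):+1/OXX/OOX/XOX*
[OXX/OOX/XOX] end (terminal -1, O#4); searched OXX/OO./X.. to 12

PV length from [OXX/OO./X..]: 3 plies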